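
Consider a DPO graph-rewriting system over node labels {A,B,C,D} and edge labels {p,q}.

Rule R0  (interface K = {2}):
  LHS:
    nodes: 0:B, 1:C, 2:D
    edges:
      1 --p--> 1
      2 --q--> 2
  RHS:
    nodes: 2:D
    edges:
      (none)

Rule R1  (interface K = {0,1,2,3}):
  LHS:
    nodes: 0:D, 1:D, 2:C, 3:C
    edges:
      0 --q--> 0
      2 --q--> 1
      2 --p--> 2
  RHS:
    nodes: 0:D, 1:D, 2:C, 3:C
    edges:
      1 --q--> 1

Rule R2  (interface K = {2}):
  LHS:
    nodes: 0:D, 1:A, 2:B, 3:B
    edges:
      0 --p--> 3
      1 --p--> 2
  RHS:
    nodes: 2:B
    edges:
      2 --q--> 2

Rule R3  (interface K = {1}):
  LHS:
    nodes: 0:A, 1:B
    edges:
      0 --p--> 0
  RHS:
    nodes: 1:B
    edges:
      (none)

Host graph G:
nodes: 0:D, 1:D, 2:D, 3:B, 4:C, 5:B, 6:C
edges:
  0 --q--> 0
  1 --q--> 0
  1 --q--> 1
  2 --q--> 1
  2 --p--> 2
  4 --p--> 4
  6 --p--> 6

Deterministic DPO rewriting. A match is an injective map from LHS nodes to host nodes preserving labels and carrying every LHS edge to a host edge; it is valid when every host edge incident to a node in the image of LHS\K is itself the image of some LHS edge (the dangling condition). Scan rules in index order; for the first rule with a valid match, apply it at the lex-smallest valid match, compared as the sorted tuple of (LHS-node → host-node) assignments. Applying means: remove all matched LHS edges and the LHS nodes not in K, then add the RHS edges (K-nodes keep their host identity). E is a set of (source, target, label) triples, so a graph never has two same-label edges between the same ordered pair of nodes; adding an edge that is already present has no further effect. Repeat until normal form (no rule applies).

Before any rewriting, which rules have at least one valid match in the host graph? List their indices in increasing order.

Answer: [R0]

Rewrite trace:
R0: 8 valid matches — {0↦3, 1↦4, 2↦0}, {0↦3, 1↦4, 2↦1}, {0↦3, 1↦6, 2↦0} (+5 more)
R1: no valid match — LHS pattern not found
R2: no valid match — LHS pattern not found
R3: no valid match — LHS pattern not found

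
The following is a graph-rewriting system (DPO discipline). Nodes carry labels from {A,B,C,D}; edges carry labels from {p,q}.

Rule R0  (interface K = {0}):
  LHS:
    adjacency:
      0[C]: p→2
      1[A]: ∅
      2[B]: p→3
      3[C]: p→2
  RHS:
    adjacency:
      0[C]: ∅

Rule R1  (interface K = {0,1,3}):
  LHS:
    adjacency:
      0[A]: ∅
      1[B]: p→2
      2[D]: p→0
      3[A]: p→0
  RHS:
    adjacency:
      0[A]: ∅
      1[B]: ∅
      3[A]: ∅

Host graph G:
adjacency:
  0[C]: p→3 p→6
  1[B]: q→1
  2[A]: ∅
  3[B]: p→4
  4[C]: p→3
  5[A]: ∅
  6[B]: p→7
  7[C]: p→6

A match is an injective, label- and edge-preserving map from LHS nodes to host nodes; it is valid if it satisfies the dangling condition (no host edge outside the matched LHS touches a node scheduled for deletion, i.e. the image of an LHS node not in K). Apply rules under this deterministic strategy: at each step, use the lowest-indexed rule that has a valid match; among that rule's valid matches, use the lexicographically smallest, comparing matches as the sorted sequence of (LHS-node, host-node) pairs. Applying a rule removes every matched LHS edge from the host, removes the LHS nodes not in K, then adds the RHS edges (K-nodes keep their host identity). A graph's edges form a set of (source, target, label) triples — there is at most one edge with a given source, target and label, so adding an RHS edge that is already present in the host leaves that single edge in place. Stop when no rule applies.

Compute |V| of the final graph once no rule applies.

Answer: 2

Derivation:
start.  V:8 E:7  edges: 0-p->3 0-p->6 1-q->1 3-p->4 4-p->3 6-p->7 7-p->6
1. fire R0 via {0↦0, 1↦2, 2↦3, 3↦4}  →  V:5 E:4  edges: 0-p->6 1-q->1 6-p->7 7-p->6
2. fire R0 via {0↦0, 1↦5, 2↦6, 3↦7}  →  V:2 E:1  edges: 1-q->1
halt: no rule applies after step 2
NF nodes: {0:C, 1:B}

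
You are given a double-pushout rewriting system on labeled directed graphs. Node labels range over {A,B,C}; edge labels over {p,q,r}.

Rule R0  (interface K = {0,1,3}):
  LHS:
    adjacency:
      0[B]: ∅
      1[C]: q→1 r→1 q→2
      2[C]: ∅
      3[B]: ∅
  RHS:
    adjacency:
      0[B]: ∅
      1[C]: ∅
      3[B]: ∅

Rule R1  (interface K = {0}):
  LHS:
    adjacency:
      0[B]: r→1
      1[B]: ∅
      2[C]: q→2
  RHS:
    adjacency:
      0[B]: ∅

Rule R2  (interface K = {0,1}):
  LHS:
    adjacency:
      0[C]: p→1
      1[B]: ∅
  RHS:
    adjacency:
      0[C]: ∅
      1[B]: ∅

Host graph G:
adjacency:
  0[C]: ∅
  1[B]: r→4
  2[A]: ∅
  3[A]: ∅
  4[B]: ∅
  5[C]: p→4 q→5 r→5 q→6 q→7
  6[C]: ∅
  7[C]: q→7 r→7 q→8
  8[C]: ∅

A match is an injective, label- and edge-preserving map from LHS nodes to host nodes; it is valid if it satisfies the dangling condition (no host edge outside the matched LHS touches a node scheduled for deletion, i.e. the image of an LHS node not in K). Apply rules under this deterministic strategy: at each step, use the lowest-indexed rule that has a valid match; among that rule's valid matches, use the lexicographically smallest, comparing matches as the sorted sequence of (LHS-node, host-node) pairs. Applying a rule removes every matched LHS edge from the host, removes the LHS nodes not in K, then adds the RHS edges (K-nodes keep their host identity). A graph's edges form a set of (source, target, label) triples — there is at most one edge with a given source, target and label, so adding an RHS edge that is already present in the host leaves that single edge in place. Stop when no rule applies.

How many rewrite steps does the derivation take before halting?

Answer: 3

Steps:
[0] host  ⇒  9 nodes, 9 edges  {1-r->4 5-p->4 5-q->5 5-r->5 5-q->6 5-q->7 7-q->7 7-r->7 7-q->8}
[1] R0 @ {0↦1, 1↦5, 2↦6, 3↦4}  ⇒  8 nodes, 6 edges  {1-r->4 5-p->4 5-q->7 7-q->7 7-r->7 7-q->8}
[2] R0 @ {0↦1, 1↦7, 2↦8, 3↦4}  ⇒  7 nodes, 3 edges  {1-r->4 5-p->4 5-q->7}
[3] R2 @ {0↦5, 1↦4}  ⇒  7 nodes, 2 edges  {1-r->4 5-q->7}
halt: no rule applies after step 3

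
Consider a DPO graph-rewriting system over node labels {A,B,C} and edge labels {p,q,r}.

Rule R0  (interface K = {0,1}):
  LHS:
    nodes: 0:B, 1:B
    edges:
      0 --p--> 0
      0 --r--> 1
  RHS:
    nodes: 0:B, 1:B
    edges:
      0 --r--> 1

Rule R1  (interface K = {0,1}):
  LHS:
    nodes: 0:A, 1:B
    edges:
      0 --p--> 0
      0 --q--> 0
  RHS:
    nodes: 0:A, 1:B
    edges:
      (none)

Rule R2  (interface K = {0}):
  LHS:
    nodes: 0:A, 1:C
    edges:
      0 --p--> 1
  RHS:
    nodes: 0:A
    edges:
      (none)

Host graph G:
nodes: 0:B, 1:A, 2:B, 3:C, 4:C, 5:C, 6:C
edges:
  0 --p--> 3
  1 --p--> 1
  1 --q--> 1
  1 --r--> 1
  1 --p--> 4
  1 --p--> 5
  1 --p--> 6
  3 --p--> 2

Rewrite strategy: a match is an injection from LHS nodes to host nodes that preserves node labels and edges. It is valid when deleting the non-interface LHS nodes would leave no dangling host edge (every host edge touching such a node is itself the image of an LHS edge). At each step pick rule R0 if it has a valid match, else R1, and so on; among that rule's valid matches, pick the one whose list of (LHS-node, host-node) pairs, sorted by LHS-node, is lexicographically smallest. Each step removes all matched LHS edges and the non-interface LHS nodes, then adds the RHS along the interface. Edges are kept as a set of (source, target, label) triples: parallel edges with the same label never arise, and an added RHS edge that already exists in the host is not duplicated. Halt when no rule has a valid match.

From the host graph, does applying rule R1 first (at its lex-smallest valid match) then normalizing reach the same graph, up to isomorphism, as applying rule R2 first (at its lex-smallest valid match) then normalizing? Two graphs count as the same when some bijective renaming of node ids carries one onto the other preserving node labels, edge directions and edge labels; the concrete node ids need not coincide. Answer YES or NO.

Answer: YES

Rewrite trace:
branch R1-first: apply at {0↦1, 1↦0} → |E|=6, then 3 more step(s) → NF |V|=4 |E|=3 V={0:B, 1:A, 2:B, 3:C} E=0-p->3 1-r->1 3-p->2
branch R2-first: apply at {0↦1, 1↦4} → |E|=7, then 3 more step(s) → NF |V|=4 |E|=3 V={0:B, 1:A, 2:B, 3:C} E=0-p->3 1-r->1 3-p->2
graphs isomorphic (equal up to label-preserving node renaming)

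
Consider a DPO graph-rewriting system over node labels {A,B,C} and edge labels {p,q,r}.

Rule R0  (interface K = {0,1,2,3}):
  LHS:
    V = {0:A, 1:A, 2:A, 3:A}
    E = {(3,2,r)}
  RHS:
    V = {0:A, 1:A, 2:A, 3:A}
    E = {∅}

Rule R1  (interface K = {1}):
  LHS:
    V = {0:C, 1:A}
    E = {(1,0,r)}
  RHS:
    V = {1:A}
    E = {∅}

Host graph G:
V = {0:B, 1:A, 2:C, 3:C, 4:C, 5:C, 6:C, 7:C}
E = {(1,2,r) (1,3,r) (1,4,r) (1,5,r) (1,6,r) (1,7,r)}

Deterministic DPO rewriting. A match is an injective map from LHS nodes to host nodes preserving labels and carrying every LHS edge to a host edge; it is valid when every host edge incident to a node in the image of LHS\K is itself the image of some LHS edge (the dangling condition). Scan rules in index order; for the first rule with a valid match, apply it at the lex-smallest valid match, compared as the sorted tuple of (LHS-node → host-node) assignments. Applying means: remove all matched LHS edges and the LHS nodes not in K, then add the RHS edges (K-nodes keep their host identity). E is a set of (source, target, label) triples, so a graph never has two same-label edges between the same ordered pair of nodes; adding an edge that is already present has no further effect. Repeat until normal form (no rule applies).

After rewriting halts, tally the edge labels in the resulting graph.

Answer: (no edges)

Rewrite trace:
initial: |V|=8 |E|=6  E = 1-r->2 1-r->3 1-r->4 1-r->5 1-r->6 1-r->7
step 1: apply R1 at {0↦2, 1↦1}  → |V|=7 |E|=5  E = 1-r->3 1-r->4 1-r->5 1-r->6 1-r->7
step 2: apply R1 at {0↦3, 1↦1}  → |V|=6 |E|=4  E = 1-r->4 1-r->5 1-r->6 1-r->7
step 3: apply R1 at {0↦4, 1↦1}  → |V|=5 |E|=3  E = 1-r->5 1-r->6 1-r->7
step 4: apply R1 at {0↦5, 1↦1}  → |V|=4 |E|=2  E = 1-r->6 1-r->7
step 5: apply R1 at {0↦6, 1↦1}  → |V|=3 |E|=1  E = 1-r->7
step 6: apply R1 at {0↦7, 1↦1}  → |V|=2 |E|=0  E = ∅
halt: no rule applies after step 6
NF edges: []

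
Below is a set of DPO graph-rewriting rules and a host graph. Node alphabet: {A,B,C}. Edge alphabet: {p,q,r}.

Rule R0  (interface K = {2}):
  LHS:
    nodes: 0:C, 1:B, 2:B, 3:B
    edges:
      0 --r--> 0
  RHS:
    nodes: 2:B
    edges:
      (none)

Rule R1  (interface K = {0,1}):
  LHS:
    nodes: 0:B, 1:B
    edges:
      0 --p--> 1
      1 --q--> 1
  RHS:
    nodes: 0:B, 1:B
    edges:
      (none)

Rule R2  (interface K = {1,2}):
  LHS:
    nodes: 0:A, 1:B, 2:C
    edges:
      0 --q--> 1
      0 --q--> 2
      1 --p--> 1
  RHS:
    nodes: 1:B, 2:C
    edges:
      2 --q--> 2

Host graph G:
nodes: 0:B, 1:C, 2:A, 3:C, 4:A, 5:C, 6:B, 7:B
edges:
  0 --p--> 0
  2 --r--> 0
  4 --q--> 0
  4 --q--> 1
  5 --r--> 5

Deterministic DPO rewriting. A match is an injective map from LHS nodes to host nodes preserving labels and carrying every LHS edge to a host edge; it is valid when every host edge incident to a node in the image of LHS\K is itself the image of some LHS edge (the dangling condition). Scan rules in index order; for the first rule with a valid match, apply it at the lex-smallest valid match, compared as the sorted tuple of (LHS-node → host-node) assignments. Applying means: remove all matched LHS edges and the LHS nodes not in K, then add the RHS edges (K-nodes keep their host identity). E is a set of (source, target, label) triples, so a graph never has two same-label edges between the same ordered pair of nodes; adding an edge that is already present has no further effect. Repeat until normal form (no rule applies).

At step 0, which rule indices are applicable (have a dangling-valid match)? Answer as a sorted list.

Answer: [R0,R2]

Rewrite trace:
R0: 2 valid matches — {0↦5, 1↦6, 2↦0, 3↦7}, {0↦5, 1↦7, 2↦0, 3↦6}
R1: no valid match — LHS pattern not found
R2: 1 valid match — {0↦4, 1↦0, 2↦1}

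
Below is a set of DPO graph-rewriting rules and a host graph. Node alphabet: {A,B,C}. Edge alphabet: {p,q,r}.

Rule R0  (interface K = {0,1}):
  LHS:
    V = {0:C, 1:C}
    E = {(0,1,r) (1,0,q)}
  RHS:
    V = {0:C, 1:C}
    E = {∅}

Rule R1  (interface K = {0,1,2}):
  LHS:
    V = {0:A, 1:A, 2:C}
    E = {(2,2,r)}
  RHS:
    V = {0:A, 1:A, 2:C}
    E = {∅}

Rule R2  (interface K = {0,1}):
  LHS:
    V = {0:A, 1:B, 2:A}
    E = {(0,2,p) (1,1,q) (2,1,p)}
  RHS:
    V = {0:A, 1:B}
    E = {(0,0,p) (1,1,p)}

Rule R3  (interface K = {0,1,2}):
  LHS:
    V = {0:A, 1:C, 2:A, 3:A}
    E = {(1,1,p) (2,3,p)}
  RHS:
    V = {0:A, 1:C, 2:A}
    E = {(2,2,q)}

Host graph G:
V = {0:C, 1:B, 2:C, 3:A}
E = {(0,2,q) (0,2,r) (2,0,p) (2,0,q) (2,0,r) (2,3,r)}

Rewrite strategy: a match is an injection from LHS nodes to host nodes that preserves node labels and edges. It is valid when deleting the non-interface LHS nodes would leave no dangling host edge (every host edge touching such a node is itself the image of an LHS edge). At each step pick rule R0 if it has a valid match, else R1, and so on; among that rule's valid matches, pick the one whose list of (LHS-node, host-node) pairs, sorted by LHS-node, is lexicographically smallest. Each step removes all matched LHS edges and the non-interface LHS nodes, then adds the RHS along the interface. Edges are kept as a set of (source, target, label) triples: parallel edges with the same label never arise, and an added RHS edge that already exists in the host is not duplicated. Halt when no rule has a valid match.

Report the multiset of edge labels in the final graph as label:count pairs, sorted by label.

start.  V:4 E:6  edges: 0-q->2 0-r->2 2-p->0 2-q->0 2-r->0 2-r->3
1. fire R0 via {0↦0, 1↦2}  →  V:4 E:4  edges: 0-q->2 2-p->0 2-r->0 2-r->3
2. fire R0 via {0↦2, 1↦0}  →  V:4 E:2  edges: 2-p->0 2-r->3
final graph: no rule applies after step 2
NF edges: [(2, 0, 'p'), (2, 3, 'r')]

Answer: p:1 r:1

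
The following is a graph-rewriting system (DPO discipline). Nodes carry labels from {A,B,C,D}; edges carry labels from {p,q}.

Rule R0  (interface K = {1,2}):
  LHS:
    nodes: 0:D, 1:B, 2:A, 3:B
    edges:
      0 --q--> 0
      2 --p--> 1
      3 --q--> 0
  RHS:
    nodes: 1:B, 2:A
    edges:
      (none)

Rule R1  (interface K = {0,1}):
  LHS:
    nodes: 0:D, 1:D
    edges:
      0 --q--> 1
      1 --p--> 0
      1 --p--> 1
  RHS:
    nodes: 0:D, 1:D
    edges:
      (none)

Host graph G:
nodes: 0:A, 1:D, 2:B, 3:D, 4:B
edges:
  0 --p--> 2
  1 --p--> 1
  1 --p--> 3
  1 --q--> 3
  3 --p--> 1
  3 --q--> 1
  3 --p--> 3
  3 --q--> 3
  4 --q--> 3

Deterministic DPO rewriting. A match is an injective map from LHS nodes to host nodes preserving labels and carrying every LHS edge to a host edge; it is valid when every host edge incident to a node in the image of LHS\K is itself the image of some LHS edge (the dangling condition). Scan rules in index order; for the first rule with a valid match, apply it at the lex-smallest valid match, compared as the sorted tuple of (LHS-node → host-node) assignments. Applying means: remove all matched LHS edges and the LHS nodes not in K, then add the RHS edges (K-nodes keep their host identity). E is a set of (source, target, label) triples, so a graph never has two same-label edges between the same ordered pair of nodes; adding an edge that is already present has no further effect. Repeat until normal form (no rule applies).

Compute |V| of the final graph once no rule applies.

start.  V:5 E:9  edges: 0-p->2 1-p->1 1-p->3 1-q->3 3-p->1 3-q->1 3-p->3 3-q->3 4-q->3
1. fire R1 via {0↦1, 1↦3}  →  V:5 E:6  edges: 0-p->2 1-p->1 1-p->3 3-q->1 3-q->3 4-q->3
2. fire R1 via {0↦3, 1↦1}  →  V:5 E:3  edges: 0-p->2 3-q->3 4-q->3
3. fire R0 via {0↦3, 1↦2, 2↦0, 3↦4}  →  V:3 E:0  edges: ∅
halt: no rule applies after step 3
NF nodes: {0:A, 1:D, 2:B}

Answer: 3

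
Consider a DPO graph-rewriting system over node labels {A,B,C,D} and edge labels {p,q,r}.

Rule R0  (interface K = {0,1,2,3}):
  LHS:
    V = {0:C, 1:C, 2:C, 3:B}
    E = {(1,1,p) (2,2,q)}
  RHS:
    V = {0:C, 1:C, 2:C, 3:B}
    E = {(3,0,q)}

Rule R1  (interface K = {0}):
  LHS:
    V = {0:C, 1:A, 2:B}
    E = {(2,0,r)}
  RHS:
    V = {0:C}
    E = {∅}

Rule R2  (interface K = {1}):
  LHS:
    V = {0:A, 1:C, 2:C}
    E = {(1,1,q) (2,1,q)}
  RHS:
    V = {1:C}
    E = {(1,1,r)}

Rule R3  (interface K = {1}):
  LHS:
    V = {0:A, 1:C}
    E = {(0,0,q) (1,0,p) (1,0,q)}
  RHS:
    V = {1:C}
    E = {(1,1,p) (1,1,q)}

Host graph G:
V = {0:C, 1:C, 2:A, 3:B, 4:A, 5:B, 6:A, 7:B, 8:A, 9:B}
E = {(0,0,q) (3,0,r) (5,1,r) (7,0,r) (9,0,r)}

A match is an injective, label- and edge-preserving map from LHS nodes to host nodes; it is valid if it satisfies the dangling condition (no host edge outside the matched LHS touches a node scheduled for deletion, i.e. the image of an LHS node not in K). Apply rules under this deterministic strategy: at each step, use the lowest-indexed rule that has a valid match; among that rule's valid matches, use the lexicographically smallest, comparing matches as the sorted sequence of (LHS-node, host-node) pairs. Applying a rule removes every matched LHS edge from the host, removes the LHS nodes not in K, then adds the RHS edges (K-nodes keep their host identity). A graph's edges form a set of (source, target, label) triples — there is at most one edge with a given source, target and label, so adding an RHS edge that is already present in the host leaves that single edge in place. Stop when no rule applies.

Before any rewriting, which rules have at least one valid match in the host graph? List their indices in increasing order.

R0: no valid match — LHS pattern not found
R1: 16 valid matches — {0↦0, 1↦2, 2↦3}, {0↦0, 1↦2, 2↦7}, {0↦0, 1↦2, 2↦9} (+13 more)
R2: no valid match — LHS pattern not found
R3: no valid match — LHS pattern not found

Answer: [R1]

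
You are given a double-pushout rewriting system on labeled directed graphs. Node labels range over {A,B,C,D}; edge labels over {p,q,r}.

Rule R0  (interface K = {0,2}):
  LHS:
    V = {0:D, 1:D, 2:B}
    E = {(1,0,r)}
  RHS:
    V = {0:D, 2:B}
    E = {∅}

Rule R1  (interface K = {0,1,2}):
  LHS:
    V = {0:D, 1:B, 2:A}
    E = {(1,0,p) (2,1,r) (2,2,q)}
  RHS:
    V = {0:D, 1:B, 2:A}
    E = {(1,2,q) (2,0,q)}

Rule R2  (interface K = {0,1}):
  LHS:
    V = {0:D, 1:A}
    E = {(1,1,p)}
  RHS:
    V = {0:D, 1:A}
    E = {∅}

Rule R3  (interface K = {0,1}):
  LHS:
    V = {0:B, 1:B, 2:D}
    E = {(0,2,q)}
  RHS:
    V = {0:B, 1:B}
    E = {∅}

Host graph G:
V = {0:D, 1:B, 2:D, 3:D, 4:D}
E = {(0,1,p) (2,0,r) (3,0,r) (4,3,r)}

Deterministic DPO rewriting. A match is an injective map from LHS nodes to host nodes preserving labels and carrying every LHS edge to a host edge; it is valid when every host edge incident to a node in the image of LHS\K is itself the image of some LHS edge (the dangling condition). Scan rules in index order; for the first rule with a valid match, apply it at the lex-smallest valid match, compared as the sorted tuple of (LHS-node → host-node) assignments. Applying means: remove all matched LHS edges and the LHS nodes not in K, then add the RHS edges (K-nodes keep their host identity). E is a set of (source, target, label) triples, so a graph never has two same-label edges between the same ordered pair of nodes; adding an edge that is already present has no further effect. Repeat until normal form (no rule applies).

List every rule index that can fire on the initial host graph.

R0: 2 valid matches — {0↦0, 1↦2, 2↦1}, {0↦3, 1↦4, 2↦1}
R1: no valid match — LHS pattern not found
R2: no valid match — LHS pattern not found
R3: no valid match — LHS pattern not found

Answer: [R0]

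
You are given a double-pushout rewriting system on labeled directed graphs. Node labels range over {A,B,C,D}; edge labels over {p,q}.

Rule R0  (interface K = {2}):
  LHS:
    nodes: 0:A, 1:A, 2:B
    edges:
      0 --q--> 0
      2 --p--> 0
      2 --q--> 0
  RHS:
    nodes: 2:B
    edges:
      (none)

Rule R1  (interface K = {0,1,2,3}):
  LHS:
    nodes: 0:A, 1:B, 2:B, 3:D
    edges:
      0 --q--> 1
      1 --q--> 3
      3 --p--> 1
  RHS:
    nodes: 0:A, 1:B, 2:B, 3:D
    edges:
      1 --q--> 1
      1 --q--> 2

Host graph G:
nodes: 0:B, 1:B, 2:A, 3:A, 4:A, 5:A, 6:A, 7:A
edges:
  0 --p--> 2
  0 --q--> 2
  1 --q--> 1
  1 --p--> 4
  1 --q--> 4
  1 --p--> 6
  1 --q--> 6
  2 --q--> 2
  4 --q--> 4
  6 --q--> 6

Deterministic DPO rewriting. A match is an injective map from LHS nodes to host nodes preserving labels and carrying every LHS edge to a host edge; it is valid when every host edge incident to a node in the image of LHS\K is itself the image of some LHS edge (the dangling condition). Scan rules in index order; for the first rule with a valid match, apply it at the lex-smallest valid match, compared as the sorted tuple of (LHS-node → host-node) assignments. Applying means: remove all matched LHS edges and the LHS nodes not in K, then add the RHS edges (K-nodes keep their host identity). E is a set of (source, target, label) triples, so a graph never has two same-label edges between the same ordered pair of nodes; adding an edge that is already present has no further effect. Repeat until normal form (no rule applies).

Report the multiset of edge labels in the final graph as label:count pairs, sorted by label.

start.  V:8 E:10  edges: 0-p->2 0-q->2 1-q->1 1-p->4 1-q->4 1-p->6 1-q->6 2-q->2 4-q->4 6-q->6
1. fire R0 via {0↦2, 1↦3, 2↦0}  →  V:6 E:7  edges: 1-q->1 1-p->4 1-q->4 1-p->6 1-q->6 4-q->4 6-q->6
2. fire R0 via {0↦4, 1↦5, 2↦1}  →  V:4 E:4  edges: 1-q->1 1-p->6 1-q->6 6-q->6
3. fire R0 via {0↦6, 1↦7, 2↦1}  →  V:2 E:1  edges: 1-q->1
halt: no rule applies after step 3
NF edges: [(1, 1, 'q')]

Answer: q:1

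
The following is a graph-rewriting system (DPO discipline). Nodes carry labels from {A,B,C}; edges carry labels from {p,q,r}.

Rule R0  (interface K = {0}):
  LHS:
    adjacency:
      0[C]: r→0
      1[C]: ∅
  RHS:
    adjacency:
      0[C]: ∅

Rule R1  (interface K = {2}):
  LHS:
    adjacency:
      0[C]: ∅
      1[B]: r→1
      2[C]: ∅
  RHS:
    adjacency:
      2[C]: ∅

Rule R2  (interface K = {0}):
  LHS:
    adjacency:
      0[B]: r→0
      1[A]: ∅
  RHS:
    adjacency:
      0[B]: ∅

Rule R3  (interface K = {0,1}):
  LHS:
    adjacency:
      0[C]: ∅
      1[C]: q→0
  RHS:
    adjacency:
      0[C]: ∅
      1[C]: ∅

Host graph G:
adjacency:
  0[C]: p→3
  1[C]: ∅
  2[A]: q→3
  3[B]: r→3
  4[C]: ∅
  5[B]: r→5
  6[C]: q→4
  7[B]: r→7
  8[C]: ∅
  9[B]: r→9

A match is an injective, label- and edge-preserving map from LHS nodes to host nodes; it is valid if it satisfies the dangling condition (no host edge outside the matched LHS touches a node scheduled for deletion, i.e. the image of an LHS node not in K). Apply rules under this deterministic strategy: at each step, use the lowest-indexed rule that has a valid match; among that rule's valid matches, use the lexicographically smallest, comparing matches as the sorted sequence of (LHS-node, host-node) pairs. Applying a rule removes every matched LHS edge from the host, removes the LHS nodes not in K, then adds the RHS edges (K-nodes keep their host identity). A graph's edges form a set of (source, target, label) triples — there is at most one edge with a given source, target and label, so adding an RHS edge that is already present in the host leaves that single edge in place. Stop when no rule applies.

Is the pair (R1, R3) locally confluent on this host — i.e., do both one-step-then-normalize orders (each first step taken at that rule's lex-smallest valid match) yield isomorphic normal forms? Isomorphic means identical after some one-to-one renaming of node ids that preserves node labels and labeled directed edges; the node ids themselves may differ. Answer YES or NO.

branch R1-first: apply at {0↦1, 1↦5, 2↦0} → |E|=6, then 3 more step(s) → NF |V|=4 |E|=3 V={0:C, 2:A, 3:B, 6:C} E=0-p->3 2-q->3 3-r->3
branch R3-first: apply at {0↦4, 1↦6} → |E|=6, then 3 more step(s) → NF |V|=4 |E|=3 V={0:C, 2:A, 3:B, 8:C} E=0-p->3 2-q->3 3-r->3
graphs isomorphic (equal up to label-preserving node renaming)

Answer: YES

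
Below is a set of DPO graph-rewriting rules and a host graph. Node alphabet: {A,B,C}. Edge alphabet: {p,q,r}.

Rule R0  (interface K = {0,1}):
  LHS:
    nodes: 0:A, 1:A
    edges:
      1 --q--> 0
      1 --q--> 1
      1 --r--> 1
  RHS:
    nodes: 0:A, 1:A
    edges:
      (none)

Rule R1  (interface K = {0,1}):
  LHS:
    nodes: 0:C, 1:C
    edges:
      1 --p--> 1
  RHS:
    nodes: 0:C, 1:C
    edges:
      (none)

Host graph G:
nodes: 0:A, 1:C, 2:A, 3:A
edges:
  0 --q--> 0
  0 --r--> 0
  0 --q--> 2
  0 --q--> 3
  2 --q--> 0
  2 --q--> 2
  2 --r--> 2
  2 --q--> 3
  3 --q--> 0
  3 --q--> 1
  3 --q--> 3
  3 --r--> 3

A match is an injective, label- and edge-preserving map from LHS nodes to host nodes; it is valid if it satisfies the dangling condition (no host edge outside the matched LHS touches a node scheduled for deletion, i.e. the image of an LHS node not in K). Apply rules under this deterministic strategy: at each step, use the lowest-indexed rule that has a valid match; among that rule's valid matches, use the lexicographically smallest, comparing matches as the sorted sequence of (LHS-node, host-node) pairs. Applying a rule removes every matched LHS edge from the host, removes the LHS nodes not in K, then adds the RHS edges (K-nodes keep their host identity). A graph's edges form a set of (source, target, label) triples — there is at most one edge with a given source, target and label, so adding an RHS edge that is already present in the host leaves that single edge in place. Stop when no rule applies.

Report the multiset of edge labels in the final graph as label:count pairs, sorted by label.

Answer: q:3

Derivation:
[0] host  ⇒  4 nodes, 12 edges  {0-q->0 0-r->0 0-q->2 0-q->3 2-q->0 2-q->2 2-r->2 2-q->3 3-q->0 3-q->1 3-q->3 3-r->3}
[1] R0 @ {0↦0, 1↦2}  ⇒  4 nodes, 9 edges  {0-q->0 0-r->0 0-q->2 0-q->3 2-q->3 3-q->0 3-q->1 3-q->3 3-r->3}
[2] R0 @ {0↦0, 1↦3}  ⇒  4 nodes, 6 edges  {0-q->0 0-r->0 0-q->2 0-q->3 2-q->3 3-q->1}
[3] R0 @ {0↦2, 1↦0}  ⇒  4 nodes, 3 edges  {0-q->3 2-q->3 3-q->1}
final graph: no rule applies after step 3
NF edges: [(0, 3, 'q'), (2, 3, 'q'), (3, 1, 'q')]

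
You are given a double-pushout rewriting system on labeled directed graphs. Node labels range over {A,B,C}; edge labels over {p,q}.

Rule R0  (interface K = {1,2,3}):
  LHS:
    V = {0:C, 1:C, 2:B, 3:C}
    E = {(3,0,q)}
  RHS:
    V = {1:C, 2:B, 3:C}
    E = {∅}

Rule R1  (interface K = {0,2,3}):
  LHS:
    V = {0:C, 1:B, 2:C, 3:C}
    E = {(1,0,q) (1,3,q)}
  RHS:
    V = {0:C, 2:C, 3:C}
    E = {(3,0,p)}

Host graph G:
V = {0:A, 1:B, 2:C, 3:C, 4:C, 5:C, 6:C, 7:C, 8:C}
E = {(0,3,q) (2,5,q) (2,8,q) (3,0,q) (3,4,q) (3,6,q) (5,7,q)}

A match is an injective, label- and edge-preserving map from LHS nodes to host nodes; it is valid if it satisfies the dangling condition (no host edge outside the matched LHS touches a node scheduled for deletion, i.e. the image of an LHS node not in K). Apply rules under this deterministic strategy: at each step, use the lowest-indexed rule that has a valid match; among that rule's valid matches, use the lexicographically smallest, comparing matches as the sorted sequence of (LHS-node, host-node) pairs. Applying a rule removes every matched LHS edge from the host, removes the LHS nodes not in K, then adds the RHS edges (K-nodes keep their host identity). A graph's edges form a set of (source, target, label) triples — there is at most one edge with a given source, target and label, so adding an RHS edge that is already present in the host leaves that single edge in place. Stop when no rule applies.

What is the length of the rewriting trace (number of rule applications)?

Answer: 5

Rewrite trace:
start.  V:9 E:7  edges: 0-q->3 2-q->5 2-q->8 3-q->0 3-q->4 3-q->6 5-q->7
1. fire R0 via {0↦4, 1↦2, 2↦1, 3↦3}  →  V:8 E:6  edges: 0-q->3 2-q->5 2-q->8 3-q->0 3-q->6 5-q->7
2. fire R0 via {0↦6, 1↦2, 2↦1, 3↦3}  →  V:7 E:5  edges: 0-q->3 2-q->5 2-q->8 3-q->0 5-q->7
3. fire R0 via {0↦7, 1↦2, 2↦1, 3↦5}  →  V:6 E:4  edges: 0-q->3 2-q->5 2-q->8 3-q->0
4. fire R0 via {0↦5, 1↦3, 2↦1, 3↦2}  →  V:5 E:3  edges: 0-q->3 2-q->8 3-q->0
5. fire R0 via {0↦8, 1↦3, 2↦1, 3↦2}  →  V:4 E:2  edges: 0-q->3 3-q->0
normal form: no rule applies after step 5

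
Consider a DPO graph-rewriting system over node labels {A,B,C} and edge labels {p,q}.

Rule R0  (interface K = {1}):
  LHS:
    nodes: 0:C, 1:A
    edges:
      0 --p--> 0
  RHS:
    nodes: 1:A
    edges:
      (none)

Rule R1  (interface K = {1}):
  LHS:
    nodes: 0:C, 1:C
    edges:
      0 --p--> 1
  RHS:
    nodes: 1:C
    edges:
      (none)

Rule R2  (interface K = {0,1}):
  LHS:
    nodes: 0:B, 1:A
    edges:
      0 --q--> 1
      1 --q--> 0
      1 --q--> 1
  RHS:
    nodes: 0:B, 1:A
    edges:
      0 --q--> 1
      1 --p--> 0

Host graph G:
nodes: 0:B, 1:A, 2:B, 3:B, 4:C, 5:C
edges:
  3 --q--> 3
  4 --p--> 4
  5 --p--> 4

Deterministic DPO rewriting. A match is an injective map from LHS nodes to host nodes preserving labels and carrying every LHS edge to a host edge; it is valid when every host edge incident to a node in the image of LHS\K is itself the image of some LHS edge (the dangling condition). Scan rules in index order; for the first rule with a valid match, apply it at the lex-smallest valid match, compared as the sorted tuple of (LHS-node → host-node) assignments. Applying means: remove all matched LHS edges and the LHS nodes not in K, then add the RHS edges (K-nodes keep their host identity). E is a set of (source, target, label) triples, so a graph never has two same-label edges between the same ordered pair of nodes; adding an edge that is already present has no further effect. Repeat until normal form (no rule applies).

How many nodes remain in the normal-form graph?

Answer: 4

Derivation:
start.  V:6 E:3  edges: 3-q->3 4-p->4 5-p->4
1. fire R1 via {0↦5, 1↦4}  →  V:5 E:2  edges: 3-q->3 4-p->4
2. fire R0 via {0↦4, 1↦1}  →  V:4 E:1  edges: 3-q->3
normal form: no rule applies after step 2
NF nodes: {0:B, 1:A, 2:B, 3:B}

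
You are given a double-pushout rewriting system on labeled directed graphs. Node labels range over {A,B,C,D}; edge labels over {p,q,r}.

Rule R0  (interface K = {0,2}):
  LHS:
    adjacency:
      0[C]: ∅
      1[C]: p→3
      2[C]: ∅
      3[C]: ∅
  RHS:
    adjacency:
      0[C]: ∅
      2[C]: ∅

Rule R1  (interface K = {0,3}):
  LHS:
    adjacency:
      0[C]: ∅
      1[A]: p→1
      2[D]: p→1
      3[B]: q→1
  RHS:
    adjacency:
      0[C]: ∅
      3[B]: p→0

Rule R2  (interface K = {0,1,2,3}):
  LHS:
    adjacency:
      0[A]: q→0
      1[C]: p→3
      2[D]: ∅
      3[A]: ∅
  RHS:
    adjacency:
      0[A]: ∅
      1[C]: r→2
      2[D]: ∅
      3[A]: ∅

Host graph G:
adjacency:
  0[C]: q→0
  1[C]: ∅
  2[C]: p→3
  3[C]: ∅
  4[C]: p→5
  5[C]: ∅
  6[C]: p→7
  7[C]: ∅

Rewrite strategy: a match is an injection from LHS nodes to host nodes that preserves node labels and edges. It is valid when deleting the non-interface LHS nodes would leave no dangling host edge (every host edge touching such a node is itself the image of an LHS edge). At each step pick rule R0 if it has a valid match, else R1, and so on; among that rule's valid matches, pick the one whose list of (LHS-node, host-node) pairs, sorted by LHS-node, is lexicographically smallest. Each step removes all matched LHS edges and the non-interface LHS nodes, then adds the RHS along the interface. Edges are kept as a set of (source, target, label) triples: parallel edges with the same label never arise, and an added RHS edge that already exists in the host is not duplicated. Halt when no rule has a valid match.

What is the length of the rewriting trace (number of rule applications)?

start.  V:8 E:4  edges: 0-q->0 2-p->3 4-p->5 6-p->7
1. fire R0 via {0↦0, 1↦2, 2↦1, 3↦3}  →  V:6 E:3  edges: 0-q->0 4-p->5 6-p->7
2. fire R0 via {0↦0, 1↦4, 2↦1, 3↦5}  →  V:4 E:2  edges: 0-q->0 6-p->7
3. fire R0 via {0↦0, 1↦6, 2↦1, 3↦7}  →  V:2 E:1  edges: 0-q->0
final graph: no rule applies after step 3

Answer: 3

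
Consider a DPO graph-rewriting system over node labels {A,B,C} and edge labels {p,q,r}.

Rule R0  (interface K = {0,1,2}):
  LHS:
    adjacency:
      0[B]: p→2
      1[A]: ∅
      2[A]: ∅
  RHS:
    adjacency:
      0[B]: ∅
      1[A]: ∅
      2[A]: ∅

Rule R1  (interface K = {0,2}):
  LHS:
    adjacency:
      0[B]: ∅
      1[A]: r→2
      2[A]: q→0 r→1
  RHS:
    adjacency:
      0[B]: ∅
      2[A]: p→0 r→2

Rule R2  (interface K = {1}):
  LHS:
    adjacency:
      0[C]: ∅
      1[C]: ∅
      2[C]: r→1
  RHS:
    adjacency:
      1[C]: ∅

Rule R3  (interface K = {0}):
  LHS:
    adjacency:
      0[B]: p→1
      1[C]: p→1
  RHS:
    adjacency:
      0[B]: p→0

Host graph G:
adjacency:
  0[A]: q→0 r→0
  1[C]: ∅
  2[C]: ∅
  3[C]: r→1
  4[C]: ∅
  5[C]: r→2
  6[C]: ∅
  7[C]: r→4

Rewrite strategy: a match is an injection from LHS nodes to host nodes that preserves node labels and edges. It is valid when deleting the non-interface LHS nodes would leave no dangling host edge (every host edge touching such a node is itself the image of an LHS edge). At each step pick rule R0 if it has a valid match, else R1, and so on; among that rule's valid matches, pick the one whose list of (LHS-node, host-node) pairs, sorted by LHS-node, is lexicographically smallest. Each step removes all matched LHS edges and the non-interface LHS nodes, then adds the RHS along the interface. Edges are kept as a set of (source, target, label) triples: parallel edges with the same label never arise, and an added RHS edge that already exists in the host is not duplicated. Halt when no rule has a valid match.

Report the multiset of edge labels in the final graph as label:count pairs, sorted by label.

Answer: q:1 r:1

Derivation:
initial: |V|=8 |E|=5  E = 0-q->0 0-r->0 3-r->1 5-r->2 7-r->4
step 1: apply R2 at {0↦6, 1↦1, 2↦3}  → |V|=6 |E|=4  E = 0-q->0 0-r->0 5-r->2 7-r->4
step 2: apply R2 at {0↦1, 1↦2, 2↦5}  → |V|=4 |E|=3  E = 0-q->0 0-r->0 7-r->4
step 3: apply R2 at {0↦2, 1↦4, 2↦7}  → |V|=2 |E|=2  E = 0-q->0 0-r->0
normal form: no rule applies after step 3
NF edges: [(0, 0, 'q'), (0, 0, 'r')]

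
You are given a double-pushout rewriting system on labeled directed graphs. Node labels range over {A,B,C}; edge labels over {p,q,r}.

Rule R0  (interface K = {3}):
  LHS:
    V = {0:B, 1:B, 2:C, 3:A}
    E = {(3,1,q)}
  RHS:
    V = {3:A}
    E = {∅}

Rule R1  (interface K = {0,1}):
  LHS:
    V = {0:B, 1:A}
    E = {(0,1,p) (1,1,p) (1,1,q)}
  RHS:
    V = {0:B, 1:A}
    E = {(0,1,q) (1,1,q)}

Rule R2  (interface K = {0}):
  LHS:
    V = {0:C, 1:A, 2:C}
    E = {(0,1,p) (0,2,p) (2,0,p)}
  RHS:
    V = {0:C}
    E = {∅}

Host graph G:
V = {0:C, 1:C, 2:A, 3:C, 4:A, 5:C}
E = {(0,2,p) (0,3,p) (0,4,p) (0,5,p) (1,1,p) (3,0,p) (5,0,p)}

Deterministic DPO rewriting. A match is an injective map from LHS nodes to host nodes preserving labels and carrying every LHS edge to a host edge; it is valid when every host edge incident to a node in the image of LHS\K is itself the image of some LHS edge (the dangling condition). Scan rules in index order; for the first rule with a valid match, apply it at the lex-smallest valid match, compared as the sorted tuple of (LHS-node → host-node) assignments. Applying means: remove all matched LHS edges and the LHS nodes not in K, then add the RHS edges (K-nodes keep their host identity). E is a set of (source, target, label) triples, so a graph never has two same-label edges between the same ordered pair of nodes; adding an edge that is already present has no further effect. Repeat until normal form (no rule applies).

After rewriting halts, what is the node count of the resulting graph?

initial: |V|=6 |E|=7  E = 0-p->2 0-p->3 0-p->4 0-p->5 1-p->1 3-p->0 5-p->0
step 1: apply R2 at {0↦0, 1↦2, 2↦3}  → |V|=4 |E|=4  E = 0-p->4 0-p->5 1-p->1 5-p->0
step 2: apply R2 at {0↦0, 1↦4, 2↦5}  → |V|=2 |E|=1  E = 1-p->1
normal form: no rule applies after step 2
NF nodes: {0:C, 1:C}

Answer: 2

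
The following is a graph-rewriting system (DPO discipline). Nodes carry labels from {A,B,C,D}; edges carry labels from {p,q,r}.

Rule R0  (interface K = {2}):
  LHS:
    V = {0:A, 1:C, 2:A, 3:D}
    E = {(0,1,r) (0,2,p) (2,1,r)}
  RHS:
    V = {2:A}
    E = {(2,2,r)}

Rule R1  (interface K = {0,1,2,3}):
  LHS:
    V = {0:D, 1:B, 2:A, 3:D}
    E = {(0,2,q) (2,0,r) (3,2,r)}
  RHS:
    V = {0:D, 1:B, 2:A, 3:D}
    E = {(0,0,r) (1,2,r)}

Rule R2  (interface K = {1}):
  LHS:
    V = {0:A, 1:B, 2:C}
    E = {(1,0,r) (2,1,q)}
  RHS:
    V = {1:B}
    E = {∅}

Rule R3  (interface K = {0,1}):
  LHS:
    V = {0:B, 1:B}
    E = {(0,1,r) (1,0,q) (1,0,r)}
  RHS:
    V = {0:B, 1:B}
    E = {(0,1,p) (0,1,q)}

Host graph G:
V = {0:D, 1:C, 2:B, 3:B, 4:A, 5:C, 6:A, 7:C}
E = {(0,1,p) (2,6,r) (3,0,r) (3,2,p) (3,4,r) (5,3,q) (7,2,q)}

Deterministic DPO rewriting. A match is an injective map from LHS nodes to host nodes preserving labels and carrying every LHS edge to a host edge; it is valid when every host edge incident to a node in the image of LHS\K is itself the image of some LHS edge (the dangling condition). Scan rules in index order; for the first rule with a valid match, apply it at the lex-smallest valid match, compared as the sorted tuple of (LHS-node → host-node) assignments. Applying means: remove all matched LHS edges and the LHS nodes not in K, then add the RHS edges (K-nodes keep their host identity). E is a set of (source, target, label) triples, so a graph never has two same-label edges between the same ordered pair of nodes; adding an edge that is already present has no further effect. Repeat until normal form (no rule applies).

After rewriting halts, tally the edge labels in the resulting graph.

start.  V:8 E:7  edges: 0-p->1 2-r->6 3-r->0 3-p->2 3-r->4 5-q->3 7-q->2
1. fire R2 via {0↦4, 1↦3, 2↦5}  →  V:6 E:5  edges: 0-p->1 2-r->6 3-r->0 3-p->2 7-q->2
2. fire R2 via {0↦6, 1↦2, 2↦7}  →  V:4 E:3  edges: 0-p->1 3-r->0 3-p->2
normal form: no rule applies after step 2
NF edges: [(0, 1, 'p'), (3, 0, 'r'), (3, 2, 'p')]

Answer: p:2 r:1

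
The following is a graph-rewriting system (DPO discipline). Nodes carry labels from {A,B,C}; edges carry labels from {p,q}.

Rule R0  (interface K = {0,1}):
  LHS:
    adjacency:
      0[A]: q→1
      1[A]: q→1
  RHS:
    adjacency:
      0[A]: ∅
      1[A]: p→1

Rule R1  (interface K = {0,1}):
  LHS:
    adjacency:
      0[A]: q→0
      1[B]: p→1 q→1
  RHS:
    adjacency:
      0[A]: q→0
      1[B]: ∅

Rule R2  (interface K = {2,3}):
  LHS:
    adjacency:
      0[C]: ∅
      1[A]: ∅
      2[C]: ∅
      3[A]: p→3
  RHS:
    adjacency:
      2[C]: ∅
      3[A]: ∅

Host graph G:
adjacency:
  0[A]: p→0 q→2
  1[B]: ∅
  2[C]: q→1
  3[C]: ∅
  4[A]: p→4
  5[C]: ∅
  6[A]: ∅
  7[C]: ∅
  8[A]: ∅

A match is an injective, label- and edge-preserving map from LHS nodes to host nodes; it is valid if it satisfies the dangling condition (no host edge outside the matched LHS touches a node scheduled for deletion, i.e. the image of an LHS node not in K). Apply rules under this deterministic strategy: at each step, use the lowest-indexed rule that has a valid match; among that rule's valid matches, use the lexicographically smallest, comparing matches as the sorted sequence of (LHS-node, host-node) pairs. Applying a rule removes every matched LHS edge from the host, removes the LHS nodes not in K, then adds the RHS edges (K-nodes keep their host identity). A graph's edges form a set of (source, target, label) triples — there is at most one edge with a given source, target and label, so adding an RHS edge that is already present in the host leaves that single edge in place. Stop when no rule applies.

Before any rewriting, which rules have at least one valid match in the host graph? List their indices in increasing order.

Answer: [R2]

Rewrite trace:
R0: no valid match — LHS pattern not found
R1: no valid match — LHS pattern not found
R2: 36 valid matches — {0↦3, 1↦6, 2↦2, 3↦0}, {0↦3, 1↦6, 2↦2, 3↦4}, {0↦3, 1↦6, 2↦5, 3↦0} (+33 more)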